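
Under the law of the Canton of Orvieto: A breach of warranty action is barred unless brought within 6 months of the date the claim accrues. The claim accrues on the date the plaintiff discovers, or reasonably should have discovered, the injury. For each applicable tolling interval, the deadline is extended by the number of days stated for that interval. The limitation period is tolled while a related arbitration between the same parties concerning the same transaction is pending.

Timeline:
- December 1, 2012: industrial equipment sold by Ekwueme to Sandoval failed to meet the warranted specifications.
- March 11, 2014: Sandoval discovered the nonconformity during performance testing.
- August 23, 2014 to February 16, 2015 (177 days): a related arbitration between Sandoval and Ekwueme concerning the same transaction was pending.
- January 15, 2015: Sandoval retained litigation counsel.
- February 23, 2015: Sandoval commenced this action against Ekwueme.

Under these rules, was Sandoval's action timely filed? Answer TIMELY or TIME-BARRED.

TIMELY

Under the discovery rule, the claim accrued on March 11, 2014, when Sandoval discovered the injury — not on the December 1, 2012 date of the underlying act.
6 months from March 11, 2014 is September 11, 2014.
The period was tolled for 177 days by the pending related arbitration (August 23, 2014 to February 16, 2015), pushing the deadline to March 7, 2015.
None of the other events listed affects the running of the period under the stated rules.
The February 23, 2015 filing precedes the March 7, 2015 deadline; the claim is timely.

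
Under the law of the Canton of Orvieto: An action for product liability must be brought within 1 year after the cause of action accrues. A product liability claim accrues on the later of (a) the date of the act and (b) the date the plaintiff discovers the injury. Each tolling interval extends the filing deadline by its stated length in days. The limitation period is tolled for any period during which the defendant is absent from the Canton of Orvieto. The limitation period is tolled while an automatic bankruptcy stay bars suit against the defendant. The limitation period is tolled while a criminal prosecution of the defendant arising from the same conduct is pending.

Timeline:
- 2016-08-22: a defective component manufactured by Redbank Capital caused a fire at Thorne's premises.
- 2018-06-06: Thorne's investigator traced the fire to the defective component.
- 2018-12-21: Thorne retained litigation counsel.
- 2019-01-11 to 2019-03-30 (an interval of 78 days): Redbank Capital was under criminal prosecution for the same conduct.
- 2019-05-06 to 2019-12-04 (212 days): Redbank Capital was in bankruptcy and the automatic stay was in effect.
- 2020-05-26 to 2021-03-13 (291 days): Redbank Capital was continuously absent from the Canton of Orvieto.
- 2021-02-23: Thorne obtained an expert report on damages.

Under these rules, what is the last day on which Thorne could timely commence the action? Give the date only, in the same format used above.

Because discovery on 2018-06-06 post-dates the 2016-08-22 act, accrual under the later-of rule falls on 2018-06-06.
1 year from 2018-06-06 is 2019-06-06.
The pending criminal prosecution from 2019-01-11 to 2019-03-30 tolled the period for 78 days, extending the deadline to 2019-08-23.
The period was tolled for 212 days by the automatic bankruptcy stay (2019-05-06 to 2019-12-04), pushing the deadline to 2020-03-22.
By the time the defendant's absence from the jurisdiction began on 2020-05-26, the limitation period had already expired on 2020-03-22; that interval cannot revive it.
Nothing else in the chronology tolls or restarts the period.

2020-03-22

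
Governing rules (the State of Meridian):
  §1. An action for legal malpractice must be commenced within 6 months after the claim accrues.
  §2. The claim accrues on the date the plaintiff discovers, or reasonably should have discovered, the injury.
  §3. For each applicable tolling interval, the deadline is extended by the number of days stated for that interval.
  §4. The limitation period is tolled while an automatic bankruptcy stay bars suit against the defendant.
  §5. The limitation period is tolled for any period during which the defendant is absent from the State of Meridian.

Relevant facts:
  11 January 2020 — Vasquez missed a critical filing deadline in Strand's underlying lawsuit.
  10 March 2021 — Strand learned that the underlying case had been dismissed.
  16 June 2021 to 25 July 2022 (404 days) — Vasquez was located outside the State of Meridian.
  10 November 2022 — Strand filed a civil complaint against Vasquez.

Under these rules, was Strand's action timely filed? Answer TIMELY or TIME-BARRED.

Under the discovery rule, the claim accrued on 10 March 2021, when Strand discovered the injury — not on the 11 January 2020 date of the underlying act.
Adding the 6 months base period to 10 March 2021 gives a deadline of 10 September 2021, before any tolling.
The period was tolled for 404 days by the defendant's absence from the jurisdiction (16 June 2021 to 25 July 2022), pushing the deadline to 19 October 2022.
The 10 November 2022 filing falls after the 19 October 2022 deadline; the claim is time-barred.

TIME-BARRED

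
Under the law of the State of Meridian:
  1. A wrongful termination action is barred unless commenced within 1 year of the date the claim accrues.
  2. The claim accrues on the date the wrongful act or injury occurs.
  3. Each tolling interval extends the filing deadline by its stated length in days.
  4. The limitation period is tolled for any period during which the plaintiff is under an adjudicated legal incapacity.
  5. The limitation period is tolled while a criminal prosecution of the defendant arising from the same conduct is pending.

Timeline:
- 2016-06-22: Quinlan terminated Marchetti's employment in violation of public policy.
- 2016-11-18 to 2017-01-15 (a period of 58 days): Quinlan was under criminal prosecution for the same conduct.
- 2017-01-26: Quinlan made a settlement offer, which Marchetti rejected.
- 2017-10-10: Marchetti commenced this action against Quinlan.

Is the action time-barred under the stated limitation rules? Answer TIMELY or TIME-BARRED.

TIME-BARRED

The limitation period began to run on 2016-06-22.
The untolled deadline — 1 year after 2016-06-22 — is 2017-06-22.
The period was tolled for 58 days by the pending criminal prosecution (2016-11-18 to 2017-01-15), pushing the deadline to 2017-08-19.
None of the other events listed affects the running of the period under the stated rules.
Marchetti filed on 2017-10-10, after the 2017-08-19 deadline, so the action is time-barred.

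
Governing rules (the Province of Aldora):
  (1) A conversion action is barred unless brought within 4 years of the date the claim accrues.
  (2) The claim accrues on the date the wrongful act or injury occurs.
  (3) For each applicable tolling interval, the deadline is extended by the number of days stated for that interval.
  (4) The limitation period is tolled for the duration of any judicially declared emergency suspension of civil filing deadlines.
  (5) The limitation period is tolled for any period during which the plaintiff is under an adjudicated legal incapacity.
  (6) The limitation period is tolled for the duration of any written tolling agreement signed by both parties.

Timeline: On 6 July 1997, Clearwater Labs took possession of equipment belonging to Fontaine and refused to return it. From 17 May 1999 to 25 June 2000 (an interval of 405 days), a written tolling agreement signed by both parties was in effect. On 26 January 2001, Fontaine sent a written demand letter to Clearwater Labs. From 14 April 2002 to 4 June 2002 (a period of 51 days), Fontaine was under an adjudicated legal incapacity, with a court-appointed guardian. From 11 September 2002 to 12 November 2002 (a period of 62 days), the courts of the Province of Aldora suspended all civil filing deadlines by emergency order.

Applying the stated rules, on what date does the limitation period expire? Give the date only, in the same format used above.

The claim accrued on 6 July 1997, the date of the act.
4 years from 6 July 1997 is 6 July 2001.
Because the written tolling agreement ran from 17 May 1999 to 25 June 2000, the deadline is extended by 405 days to 15 August 2002.
The period was tolled for 51 days by the plaintiff's legal incapacity (14 April 2002 to 4 June 2002), pushing the deadline to 5 October 2002.
Because the emergency suspension of filing deadlines ran from 11 September 2002 to 12 November 2002, the deadline is extended by 62 days to 6 December 2002.
The other events in the timeline have no effect on the limitation period under the stated rules.

6 December 2002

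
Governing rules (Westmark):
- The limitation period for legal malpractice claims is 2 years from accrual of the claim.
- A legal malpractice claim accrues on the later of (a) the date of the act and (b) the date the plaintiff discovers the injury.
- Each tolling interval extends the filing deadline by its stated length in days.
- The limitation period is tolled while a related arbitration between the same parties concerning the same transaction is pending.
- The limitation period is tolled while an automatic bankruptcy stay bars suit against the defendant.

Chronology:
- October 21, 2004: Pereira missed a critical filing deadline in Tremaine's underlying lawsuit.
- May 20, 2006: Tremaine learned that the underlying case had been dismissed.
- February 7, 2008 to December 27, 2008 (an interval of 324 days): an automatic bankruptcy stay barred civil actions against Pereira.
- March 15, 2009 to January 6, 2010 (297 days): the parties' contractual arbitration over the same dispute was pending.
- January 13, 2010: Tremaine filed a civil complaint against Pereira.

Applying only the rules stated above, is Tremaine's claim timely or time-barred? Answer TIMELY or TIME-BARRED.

The claim accrued on May 20, 2006 — the later of the October 21, 2004 act and the May 20, 2006 discovery.
2 years from May 20, 2006 is May 20, 2008.
The period was tolled for 324 days by the automatic bankruptcy stay (February 7, 2008 to December 27, 2008), pushing the deadline to April 9, 2009.
Because the pending related arbitration ran from March 15, 2009 to January 6, 2010, the deadline is extended by 297 days to January 31, 2010.
The January 13, 2010 filing precedes the January 31, 2010 deadline; the claim is timely.

TIMELY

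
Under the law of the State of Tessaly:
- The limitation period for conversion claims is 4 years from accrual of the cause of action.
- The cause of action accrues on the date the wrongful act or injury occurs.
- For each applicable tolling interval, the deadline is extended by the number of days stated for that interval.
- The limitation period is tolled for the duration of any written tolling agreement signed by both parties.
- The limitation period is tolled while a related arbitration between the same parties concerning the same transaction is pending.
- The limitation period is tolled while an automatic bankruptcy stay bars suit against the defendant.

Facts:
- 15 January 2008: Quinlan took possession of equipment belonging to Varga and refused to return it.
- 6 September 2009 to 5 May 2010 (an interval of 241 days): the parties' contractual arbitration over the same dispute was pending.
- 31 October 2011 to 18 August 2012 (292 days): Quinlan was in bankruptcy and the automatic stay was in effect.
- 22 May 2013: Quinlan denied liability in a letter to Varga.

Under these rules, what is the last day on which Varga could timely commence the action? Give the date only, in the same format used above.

The claim accrued on 15 January 2008, when the wrongful act occurred.
4 years from 15 January 2008 is 15 January 2012.
The period was tolled for 241 days by the pending related arbitration (6 September 2009 to 5 May 2010), pushing the deadline to 12 September 2012.
Because the automatic bankruptcy stay ran from 31 October 2011 to 18 August 2012, the deadline is extended by 292 days to 1 July 2013.
Nothing else in the chronology tolls or restarts the period.

1 July 2013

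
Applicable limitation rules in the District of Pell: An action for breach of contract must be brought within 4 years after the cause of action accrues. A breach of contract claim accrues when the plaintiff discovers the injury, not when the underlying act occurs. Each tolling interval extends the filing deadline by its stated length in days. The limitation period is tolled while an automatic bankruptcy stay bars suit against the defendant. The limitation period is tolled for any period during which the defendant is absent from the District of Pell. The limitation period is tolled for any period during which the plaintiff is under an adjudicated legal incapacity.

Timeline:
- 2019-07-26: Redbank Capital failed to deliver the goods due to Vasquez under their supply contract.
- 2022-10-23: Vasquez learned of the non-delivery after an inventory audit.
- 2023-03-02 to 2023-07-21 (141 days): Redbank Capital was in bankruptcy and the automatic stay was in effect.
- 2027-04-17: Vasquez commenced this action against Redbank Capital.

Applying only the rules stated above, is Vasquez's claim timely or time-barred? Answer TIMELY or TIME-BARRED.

TIME-BARRED

Accrual is tied to discovery, so the period began on 2022-10-23 rather than on 2019-07-26 when the act occurred.
Adding the 4 years base period to 2022-10-23 gives a deadline of 2026-10-23, before any tolling.
Because the automatic bankruptcy stay ran from 2023-03-02 to 2023-07-21, the deadline is extended by 141 days to 2027-03-13.
Vasquez filed on 2027-04-17, after the 2027-03-13 deadline, so the action is time-barred.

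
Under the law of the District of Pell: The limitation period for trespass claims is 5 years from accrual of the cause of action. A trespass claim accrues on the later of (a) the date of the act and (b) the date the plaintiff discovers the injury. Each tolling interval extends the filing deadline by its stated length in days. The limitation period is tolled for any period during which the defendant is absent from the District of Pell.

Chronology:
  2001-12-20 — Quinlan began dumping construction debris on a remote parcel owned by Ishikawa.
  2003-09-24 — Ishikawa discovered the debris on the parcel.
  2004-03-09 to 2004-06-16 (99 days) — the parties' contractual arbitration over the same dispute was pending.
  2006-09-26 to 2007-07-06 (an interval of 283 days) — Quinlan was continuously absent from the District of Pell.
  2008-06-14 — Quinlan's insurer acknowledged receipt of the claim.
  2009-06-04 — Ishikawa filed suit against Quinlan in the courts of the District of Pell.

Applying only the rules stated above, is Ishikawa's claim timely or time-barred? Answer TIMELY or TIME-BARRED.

TIMELY

Taking the later of the act (2001-12-20) and discovery (2003-09-24), the claim accrued on 2003-09-24.
The untolled deadline — 5 years after 2003-09-24 — is 2008-09-24.
The period was tolled for 283 days by the defendant's absence from the jurisdiction (2006-09-26 to 2007-07-06), pushing the deadline to 2009-07-04.
The pending related arbitration from 2004-03-09 to 2004-06-16 does not toll the period, because no stated rule makes a pending arbitration a tolling event.
The other events in the timeline have no effect on the limitation period under the stated rules.
The 2009-06-04 filing precedes the 2009-07-04 deadline; the claim is timely.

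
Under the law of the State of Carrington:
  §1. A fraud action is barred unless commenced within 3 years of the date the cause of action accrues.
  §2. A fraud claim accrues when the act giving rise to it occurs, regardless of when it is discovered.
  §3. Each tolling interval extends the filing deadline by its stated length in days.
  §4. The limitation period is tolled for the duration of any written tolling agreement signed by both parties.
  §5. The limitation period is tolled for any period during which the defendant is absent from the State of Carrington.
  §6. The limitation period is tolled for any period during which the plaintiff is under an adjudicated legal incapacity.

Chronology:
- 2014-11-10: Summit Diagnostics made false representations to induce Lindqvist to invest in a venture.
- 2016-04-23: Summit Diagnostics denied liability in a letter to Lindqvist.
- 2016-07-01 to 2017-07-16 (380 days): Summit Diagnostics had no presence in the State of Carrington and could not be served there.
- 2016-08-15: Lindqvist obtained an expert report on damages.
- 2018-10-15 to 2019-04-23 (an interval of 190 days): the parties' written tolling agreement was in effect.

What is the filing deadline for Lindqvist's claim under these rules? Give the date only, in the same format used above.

The cause of action accrued on 2014-11-10, the date of the act.
Adding the 3 years base period to 2014-11-10 gives a deadline of 2017-11-10, before any tolling.
The period was tolled for 380 days by the defendant's absence from the jurisdiction (2016-07-01 to 2017-07-16), pushing the deadline to 2018-11-25.
Because the written tolling agreement ran from 2018-10-15 to 2019-04-23, the deadline is extended by 190 days to 2019-06-03.
Nothing else in the chronology tolls or restarts the period.

2019-06-03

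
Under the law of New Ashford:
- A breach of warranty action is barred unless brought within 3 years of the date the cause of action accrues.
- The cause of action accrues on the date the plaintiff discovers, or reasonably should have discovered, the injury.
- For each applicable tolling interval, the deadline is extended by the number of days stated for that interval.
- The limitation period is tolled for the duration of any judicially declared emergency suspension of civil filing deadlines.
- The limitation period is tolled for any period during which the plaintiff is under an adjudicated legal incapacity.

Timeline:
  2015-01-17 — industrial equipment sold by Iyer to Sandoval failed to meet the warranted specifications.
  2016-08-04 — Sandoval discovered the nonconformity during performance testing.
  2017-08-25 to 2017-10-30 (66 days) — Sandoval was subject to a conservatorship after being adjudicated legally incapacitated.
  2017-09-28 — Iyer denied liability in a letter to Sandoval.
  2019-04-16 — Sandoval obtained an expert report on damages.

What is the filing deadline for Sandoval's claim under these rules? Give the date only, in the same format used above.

2019-10-09

Under the discovery rule, the claim accrued on 2016-08-04, when Sandoval discovered the injury — not on the 2015-01-17 date of the underlying act.
Adding the 3 years base period to 2016-08-04 gives a deadline of 2019-08-04, before any tolling.
The period was tolled for 66 days by the plaintiff's legal incapacity (2017-08-25 to 2017-10-30), pushing the deadline to 2019-10-09.
The other events in the timeline have no effect on the limitation period under the stated rules.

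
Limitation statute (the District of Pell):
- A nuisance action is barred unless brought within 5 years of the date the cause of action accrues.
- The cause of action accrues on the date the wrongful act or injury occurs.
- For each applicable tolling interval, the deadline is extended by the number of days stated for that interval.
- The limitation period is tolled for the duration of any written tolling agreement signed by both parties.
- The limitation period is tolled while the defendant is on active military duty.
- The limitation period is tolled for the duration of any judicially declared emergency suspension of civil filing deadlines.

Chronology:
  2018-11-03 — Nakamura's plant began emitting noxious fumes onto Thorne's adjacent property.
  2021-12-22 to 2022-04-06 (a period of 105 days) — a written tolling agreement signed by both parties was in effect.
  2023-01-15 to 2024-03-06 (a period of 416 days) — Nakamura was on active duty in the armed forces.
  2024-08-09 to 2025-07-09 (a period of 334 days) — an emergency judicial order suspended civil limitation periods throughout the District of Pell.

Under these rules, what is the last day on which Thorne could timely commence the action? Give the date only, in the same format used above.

The cause of action accrued on 2018-11-03, the date of the act.
The untolled deadline — 5 years after 2018-11-03 — is 2023-11-03.
The written tolling agreement from 2021-12-22 to 2022-04-06 tolled the period for 105 days, extending the deadline to 2024-02-16.
Because the defendant's active military service ran from 2023-01-15 to 2024-03-06, the deadline is extended by 416 days to 2025-04-07.
The period was tolled for 334 days by the emergency suspension of filing deadlines (2024-08-09 to 2025-07-09), pushing the deadline to 2026-03-07.

2026-03-07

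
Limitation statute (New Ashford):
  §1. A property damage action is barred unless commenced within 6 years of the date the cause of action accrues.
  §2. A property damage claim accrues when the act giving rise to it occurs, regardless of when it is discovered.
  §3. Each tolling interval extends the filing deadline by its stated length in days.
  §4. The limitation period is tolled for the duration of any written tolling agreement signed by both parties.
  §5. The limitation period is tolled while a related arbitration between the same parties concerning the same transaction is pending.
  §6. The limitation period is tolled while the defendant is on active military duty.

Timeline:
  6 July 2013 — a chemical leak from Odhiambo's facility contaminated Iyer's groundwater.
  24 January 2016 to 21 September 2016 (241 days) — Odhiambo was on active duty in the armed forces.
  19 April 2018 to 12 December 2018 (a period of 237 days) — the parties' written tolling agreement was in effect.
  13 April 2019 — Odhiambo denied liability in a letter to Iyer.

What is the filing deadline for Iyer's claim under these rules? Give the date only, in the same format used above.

The claim accrued on 6 July 2013, when the wrongful act occurred.
Adding the 6 years base period to 6 July 2013 gives a deadline of 6 July 2019, before any tolling.
Because the defendant's active military service ran from 24 January 2016 to 21 September 2016, the deadline is extended by 241 days to 3 March 2020.
The period was tolled for 237 days by the written tolling agreement (19 April 2018 to 12 December 2018), pushing the deadline to 26 October 2020.
Nothing else in the chronology tolls or restarts the period.

26 October 2020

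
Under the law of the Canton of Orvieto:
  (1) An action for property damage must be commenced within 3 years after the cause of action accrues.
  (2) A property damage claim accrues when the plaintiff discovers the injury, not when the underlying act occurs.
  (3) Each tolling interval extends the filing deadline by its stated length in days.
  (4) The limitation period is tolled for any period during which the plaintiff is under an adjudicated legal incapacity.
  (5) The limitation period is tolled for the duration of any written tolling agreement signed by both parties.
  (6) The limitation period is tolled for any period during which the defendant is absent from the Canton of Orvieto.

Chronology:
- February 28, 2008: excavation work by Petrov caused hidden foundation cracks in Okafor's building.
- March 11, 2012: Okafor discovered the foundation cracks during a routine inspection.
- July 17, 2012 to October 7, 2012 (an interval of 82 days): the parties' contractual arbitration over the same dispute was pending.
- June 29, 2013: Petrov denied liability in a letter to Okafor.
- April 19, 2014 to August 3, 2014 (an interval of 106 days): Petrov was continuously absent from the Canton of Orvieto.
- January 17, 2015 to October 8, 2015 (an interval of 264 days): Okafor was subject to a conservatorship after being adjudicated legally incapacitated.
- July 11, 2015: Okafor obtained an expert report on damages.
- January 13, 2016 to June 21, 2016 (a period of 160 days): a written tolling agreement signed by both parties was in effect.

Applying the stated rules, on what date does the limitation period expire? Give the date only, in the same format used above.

August 22, 2016

The claim did not accrue until Okafor discovered the injury on March 11, 2012; the February 28, 2008 act date does not start the clock under the stated rule.
3 years from March 11, 2012 is March 11, 2015.
The defendant's absence from the jurisdiction from April 19, 2014 to August 3, 2014 tolled the period for 106 days, extending the deadline to June 25, 2015.
Because the plaintiff's legal incapacity ran from January 17, 2015 to October 8, 2015, the deadline is extended by 264 days to March 15, 2016.
Because the written tolling agreement ran from January 13, 2016 to June 21, 2016, the deadline is extended by 160 days to August 22, 2016.
No stated provision tolls the period for a pending arbitration, so the interval from July 17, 2012 to October 7, 2012 has no effect on the deadline.
None of the other events listed affects the running of the period under the stated rules.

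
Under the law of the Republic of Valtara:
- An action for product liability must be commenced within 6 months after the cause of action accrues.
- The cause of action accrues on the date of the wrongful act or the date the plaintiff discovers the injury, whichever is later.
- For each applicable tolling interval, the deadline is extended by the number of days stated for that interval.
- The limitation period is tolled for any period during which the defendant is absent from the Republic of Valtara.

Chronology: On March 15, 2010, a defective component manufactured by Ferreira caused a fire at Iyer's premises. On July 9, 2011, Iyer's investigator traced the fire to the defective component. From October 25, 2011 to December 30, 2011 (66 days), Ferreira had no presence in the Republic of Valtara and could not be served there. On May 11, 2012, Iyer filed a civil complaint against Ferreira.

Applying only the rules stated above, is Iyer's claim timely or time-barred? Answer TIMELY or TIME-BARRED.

TIME-BARRED

Taking the later of the act (March 15, 2010) and discovery (July 9, 2011), the claim accrued on July 9, 2011.
Adding the 6 months base period to July 9, 2011 gives a deadline of January 9, 2012, before any tolling.
Because the defendant's absence from the jurisdiction ran from October 25, 2011 to December 30, 2011, the deadline is extended by 66 days to March 15, 2012.
Iyer filed on May 11, 2012, after the March 15, 2012 deadline, so the action is time-barred.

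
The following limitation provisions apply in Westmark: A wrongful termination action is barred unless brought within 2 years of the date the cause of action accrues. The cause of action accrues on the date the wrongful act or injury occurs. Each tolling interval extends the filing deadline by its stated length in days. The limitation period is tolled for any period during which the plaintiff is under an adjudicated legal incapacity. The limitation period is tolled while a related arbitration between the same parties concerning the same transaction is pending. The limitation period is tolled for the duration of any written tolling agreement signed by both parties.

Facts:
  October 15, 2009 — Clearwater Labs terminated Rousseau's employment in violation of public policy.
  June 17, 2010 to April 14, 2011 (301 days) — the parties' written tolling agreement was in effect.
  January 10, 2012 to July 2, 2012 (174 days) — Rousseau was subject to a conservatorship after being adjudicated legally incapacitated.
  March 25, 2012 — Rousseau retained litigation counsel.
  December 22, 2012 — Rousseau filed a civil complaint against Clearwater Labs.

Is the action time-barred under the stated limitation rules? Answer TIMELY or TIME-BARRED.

The limitation period began to run on October 15, 2009.
2 years from October 15, 2009 is October 15, 2011.
The written tolling agreement from June 17, 2010 to April 14, 2011 tolled the period for 301 days, extending the deadline to August 11, 2012.
The period was tolled for 174 days by the plaintiff's legal incapacity (January 10, 2012 to July 2, 2012), pushing the deadline to February 1, 2013.
The other events in the timeline have no effect on the limitation period under the stated rules.
Filing on December 22, 2012 beat the February 1, 2013 deadline — the action is timely.

TIMELY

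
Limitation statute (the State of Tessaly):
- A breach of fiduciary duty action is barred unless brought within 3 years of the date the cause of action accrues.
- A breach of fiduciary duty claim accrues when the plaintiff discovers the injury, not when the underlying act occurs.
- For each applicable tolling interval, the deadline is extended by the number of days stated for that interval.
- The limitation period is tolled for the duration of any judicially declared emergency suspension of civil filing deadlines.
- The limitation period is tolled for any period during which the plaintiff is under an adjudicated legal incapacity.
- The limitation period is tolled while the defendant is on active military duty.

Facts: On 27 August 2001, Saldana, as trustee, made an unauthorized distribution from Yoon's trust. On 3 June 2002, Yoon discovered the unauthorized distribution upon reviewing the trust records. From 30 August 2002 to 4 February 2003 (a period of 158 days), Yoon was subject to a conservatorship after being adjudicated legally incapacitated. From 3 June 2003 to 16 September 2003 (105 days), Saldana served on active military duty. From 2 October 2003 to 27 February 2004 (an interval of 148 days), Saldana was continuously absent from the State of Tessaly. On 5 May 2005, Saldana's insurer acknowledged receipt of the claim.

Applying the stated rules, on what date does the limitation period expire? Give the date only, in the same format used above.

Accrual is tied to discovery, so the period began on 3 June 2002 rather than on 27 August 2001 when the act occurred.
Adding the 3 years base period to 3 June 2002 gives a deadline of 3 June 2005, before any tolling.
The plaintiff's legal incapacity from 30 August 2002 to 4 February 2003 tolled the period for 158 days, extending the deadline to 8 November 2005.
Because the defendant's active military service ran from 3 June 2003 to 16 September 2003, the deadline is extended by 105 days to 21 February 2006.
The defendant's absence from the jurisdiction from 2 October 2003 to 27 February 2004 does not toll the period, because no stated rule makes the defendant's absence a tolling event.
Nothing else in the chronology tolls or restarts the period.

21 February 2006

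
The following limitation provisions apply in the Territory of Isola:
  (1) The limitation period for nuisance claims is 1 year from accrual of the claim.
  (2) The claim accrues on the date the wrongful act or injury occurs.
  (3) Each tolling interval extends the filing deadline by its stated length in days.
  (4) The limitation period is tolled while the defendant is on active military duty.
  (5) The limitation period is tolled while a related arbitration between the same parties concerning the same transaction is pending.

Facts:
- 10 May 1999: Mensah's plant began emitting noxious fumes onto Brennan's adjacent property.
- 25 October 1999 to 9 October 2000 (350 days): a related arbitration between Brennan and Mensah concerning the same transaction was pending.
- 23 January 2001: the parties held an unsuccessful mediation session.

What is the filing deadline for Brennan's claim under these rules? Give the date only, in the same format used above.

25 April 2001

The claim accrued on 10 May 1999, when the wrongful act occurred.
1 year from 10 May 1999 is 10 May 2000.
Because the pending related arbitration ran from 25 October 1999 to 9 October 2000, the deadline is extended by 350 days to 25 April 2001.
Nothing else in the chronology tolls or restarts the period.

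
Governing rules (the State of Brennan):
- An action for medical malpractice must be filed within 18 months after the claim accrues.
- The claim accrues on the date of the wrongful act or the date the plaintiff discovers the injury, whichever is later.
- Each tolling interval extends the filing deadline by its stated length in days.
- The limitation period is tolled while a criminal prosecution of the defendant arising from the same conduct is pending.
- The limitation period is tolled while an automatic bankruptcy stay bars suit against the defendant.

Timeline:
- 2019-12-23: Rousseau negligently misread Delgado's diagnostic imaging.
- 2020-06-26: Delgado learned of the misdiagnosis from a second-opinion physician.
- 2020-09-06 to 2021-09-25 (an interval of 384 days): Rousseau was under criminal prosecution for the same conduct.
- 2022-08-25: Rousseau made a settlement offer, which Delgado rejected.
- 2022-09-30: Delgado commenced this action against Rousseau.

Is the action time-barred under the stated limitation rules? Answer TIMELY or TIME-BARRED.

Because discovery on 2020-06-26 post-dates the 2019-12-23 act, accrual under the later-of rule falls on 2020-06-26.
Adding the 18 months base period to 2020-06-26 gives a deadline of 2021-12-26, before any tolling.
Because the pending criminal prosecution ran from 2020-09-06 to 2021-09-25, the deadline is extended by 384 days to 2023-01-14.
None of the other events listed affects the running of the period under the stated rules.
Filing on 2022-09-30 beat the 2023-01-14 deadline — the action is timely.

TIMELY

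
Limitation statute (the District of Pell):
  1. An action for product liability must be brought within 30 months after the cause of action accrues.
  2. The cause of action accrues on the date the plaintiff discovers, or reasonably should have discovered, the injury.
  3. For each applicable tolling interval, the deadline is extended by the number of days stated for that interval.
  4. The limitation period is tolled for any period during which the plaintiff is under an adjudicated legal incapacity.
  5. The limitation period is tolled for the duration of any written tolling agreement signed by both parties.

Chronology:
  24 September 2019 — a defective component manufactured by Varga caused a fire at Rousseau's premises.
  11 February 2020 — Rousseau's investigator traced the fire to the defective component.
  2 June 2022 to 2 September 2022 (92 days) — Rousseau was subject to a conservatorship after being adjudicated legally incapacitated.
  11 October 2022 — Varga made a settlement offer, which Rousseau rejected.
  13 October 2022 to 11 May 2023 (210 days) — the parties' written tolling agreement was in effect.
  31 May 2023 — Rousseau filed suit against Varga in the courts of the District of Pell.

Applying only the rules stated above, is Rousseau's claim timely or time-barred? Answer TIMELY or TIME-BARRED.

TIMELY

Under the discovery rule, the claim accrued on 11 February 2020, when Rousseau discovered the injury — not on the 24 September 2019 date of the underlying act.
The untolled deadline — 30 months after 11 February 2020 — is 11 August 2022.
The plaintiff's legal incapacity from 2 June 2022 to 2 September 2022 tolled the period for 92 days, extending the deadline to 11 November 2022.
The period was tolled for 210 days by the written tolling agreement (13 October 2022 to 11 May 2023), pushing the deadline to 9 June 2023.
None of the other events listed affects the running of the period under the stated rules.
Rousseau filed on 31 May 2023, before the 9 June 2023 deadline, so the action is timely.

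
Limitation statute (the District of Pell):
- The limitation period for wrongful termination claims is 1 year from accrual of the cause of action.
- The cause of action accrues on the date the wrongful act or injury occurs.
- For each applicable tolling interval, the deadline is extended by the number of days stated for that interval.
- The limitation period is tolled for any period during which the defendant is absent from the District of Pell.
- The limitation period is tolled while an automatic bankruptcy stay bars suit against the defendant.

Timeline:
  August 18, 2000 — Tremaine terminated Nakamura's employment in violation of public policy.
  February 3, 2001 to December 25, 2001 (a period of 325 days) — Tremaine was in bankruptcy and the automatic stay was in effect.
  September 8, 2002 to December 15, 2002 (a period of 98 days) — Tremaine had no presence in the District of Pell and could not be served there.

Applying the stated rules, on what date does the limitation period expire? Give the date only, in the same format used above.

July 9, 2002

The cause of action accrued on August 18, 2000, the date of the act.
The untolled deadline — 1 year after August 18, 2000 — is August 18, 2001.
The period was tolled for 325 days by the automatic bankruptcy stay (February 3, 2001 to December 25, 2001), pushing the deadline to July 9, 2002.
The defendant's absence from the jurisdiction from September 8, 2002 to December 15, 2002 began after the period had already run on July 9, 2002, so it has no tolling effect.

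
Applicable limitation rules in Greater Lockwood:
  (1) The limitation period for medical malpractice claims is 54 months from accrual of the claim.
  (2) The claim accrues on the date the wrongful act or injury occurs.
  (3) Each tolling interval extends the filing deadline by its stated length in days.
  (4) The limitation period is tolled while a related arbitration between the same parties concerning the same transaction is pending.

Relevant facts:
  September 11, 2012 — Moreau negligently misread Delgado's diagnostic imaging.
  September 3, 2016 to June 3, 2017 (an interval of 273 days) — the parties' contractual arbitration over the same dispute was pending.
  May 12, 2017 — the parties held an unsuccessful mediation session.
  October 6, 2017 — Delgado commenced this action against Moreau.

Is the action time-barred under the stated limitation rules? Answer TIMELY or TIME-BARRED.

The claim accrued on September 11, 2012, when the wrongful act occurred.
54 months from September 11, 2012 is March 11, 2017.
The period was tolled for 273 days by the pending related arbitration (September 3, 2016 to June 3, 2017), pushing the deadline to December 9, 2017.
None of the other events listed affects the running of the period under the stated rules.
The October 6, 2017 filing precedes the December 9, 2017 deadline; the claim is timely.

TIMELY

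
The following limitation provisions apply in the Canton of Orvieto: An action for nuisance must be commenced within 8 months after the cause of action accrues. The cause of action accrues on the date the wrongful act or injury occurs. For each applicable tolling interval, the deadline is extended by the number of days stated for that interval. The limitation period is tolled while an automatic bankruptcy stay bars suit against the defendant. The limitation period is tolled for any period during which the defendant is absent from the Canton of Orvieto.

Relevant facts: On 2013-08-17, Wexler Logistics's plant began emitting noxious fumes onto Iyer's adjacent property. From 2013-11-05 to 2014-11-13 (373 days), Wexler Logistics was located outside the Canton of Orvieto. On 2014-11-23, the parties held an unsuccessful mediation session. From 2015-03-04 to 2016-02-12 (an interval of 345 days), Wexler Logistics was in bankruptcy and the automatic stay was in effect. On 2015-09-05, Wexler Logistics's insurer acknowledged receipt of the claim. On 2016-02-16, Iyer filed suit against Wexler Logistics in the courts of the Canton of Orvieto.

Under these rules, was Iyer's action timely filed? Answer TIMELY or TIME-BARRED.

The claim accrued on 2013-08-17, when the wrongful act occurred.
The untolled deadline — 8 months after 2013-08-17 — is 2014-04-17.
The defendant's absence from the jurisdiction from 2013-11-05 to 2014-11-13 tolled the period for 373 days, extending the deadline to 2015-04-25.
Because the automatic bankruptcy stay ran from 2015-03-04 to 2016-02-12, the deadline is extended by 345 days to 2016-04-04.
Nothing else in the chronology tolls or restarts the period.
Iyer filed on 2016-02-16, before the 2016-04-04 deadline, so the action is timely.

TIMELY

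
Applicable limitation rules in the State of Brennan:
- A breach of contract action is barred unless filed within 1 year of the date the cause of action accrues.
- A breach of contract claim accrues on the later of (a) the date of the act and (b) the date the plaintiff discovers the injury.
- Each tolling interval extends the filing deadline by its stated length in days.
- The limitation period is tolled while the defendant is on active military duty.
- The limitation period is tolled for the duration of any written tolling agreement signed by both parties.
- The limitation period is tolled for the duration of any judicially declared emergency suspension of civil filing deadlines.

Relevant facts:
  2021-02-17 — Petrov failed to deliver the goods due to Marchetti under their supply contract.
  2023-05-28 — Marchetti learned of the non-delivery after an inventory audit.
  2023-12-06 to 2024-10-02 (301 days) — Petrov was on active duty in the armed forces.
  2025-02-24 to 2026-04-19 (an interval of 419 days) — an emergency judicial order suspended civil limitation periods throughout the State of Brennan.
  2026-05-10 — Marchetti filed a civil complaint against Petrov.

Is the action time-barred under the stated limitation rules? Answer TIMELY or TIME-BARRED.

TIMELY

Taking the later of the act (2021-02-17) and discovery (2023-05-28), the claim accrued on 2023-05-28.
Adding the 1 year base period to 2023-05-28 gives a deadline of 2024-05-28, before any tolling.
The defendant's active military service from 2023-12-06 to 2024-10-02 tolled the period for 301 days, extending the deadline to 2025-03-25.
Because the emergency suspension of filing deadlines ran from 2025-02-24 to 2026-04-19, the deadline is extended by 419 days to 2026-05-18.
Filing on 2026-05-10 beat the 2026-05-18 deadline — the action is timely.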